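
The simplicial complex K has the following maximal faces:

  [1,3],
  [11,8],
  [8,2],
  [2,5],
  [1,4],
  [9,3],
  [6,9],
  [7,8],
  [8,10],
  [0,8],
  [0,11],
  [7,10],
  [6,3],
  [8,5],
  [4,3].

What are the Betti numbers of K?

b_0 = 2, b_1 = 5.

Order the vertices as 0 < 1 < 2 < 3 < 4 < 5 < 6 < 7 < 8 < 9 < 10 < 11. Listing each simplex with vertices in this order, K has dimension 1 with simplices:

  0-simplices (12): [0], [1], [2], [3], [4], [5], [6], [7], [8], [9], [10], [11]
  1-simplices (15): [0,8], [0,11], [1,3], [1,4], [2,5], [2,8], [3,4], [3,6], [3,9], [5,8], [6,9], [7,8], [7,10], [8,10], [8,11]

Hence C_0 ≅ Z^12, C_1 ≅ Z^15.

∂_1: C_1 → C_0 is given by ∂[p,q] = [q] − [p]. For instance
  ∂[5,8] = [8] − [5].
This gives a 12×15 integer matrix of rank 10; reducing to Smith normal form yields diagonal entries (1,1,1,1,1,1,1,1,1,1).

Computing H_k = (kernel of ∂_k) / (image of ∂_{k+1}):

  H_0: rank C_0 − rank ∂_1 = 12 − 10 = 2, and the invariant factors of ∂_1 are all 1, so H_0 ≅ Z^2.
  H_1: rank ker ∂_1 − rank ∂_2 = (15 − 10) − 0 = 5, and there is no ∂_2, so H_1 ≅ Z^5.

Hence the Betti numbers are b_0 = 2, b_1 = 5.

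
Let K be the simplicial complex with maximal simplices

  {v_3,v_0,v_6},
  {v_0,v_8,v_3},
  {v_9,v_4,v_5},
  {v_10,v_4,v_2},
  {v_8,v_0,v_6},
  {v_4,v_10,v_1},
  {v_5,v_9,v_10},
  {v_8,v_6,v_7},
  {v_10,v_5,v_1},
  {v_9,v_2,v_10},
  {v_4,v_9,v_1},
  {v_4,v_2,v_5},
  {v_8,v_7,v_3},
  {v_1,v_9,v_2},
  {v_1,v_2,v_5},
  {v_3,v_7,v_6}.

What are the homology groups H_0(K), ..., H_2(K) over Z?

Take the total order v_0 < v_1 < v_2 < v_3 < v_4 < v_5 < v_6 < v_7 < v_8 < v_9 < v_10 on the vertex set. Then K (dimension 2) consists of the simplices:

  0-simplices (11): [v_0], [v_1], [v_2], [v_3], [v_4], [v_5], [v_6], [v_7], [v_8], [v_9], [v_10]
  1-simplices (24): (24 of them)
  2-simplices (16): (16 of them)

Hence C_0 ≅ Z^11, C_1 ≅ Z^24, C_2 ≅ Z^16.

Boundary ∂_1: C_1 → C_0 maps an edge to its endpoints' difference, ∂[p,q] = q − p. For instance
  ∂[v_1,v_5] = [v_5] − [v_1].
The 11×24 boundary matrix has rank 9 and Smith normal form diag(1,1,1,1,1,1,1,1,1).

The boundary map ∂_2: C_2 → C_1 acts by ∂[p,q,r] = [q,r] − [p,r] + [p,q]. For instance
  ∂[v_2,v_4,v_5] = [v_4,v_5] − [v_2,v_5] + [v_2,v_4],
  ∂[v_1,v_4,v_9] = [v_4,v_9] − [v_1,v_9] + [v_1,v_4].
The 24×16 boundary matrix has rank 15 and Smith normal form diag(1,1,1,1,1,1,1,1,1,1,1,1,1,1,2).

From H_k ≅ ker(∂_k) / im(∂_{k+1}) we obtain:

  H_0: rank C_0 − rank ∂_1 = 11 − 9 = 2, and the invariant factors of ∂_1 are all 1, so H_0 = Z^2.
  H_1: rank ker ∂_1 − rank ∂_2 = (24 − 9) − 15 = 0, and ∂_2 has invariant factor 2 > 1, so H_1 = Z/2Z.
  H_2: rank ker ∂_2 − rank ∂_3 = (16 − 15) − 0 = 1, and there is no ∂_3, so H_2 = Z.

As a check, the Euler characteristic is 11 − 24 + 16 = 3, which agrees with 2 − 0 + 1 = 3.

H_0 ≅ Z^2,  H_1 ≅ Z/2Z,  H_2 ≅ Z.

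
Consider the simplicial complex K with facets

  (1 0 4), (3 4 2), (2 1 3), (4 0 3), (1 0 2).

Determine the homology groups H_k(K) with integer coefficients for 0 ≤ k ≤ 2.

H_0 = Z,  H_1 = Z,  H_2 = 0.

K has 5 vertices, 10 edges, 5 triangles.
rank ∂_0 = 0, rank ∂_1 = 4 ⇒ b_0 = 5 − 0 − 4 = 1; all invariant factors of ∂_1 are 1 so no torsion. So H_0 ≅ Z.
rank ∂_1 = 4, rank ∂_2 = 5 ⇒ b_1 = 10 − 4 − 5 = 1; all invariant factors of ∂_2 are 1 so no torsion. So H_1 ≅ Z.
rank ∂_2 = 5, rank ∂_3 = 0 ⇒ b_2 = 5 − 5 − 0 = 0. So H_2 ≅ 0.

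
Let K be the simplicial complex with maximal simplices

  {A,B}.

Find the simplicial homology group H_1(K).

K has 2 vertices, 1 edge.
rank ∂_1 = 1, rank ∂_2 = 0 ⇒ b_1 = 1 − 1 − 0 = 0. So H_1 ≅ 0.

H_1 = 0.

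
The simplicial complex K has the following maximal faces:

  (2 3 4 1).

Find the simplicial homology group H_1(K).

K has 4 vertices, 6 edges, 4 triangles, 1 3-simplex.
rank ∂_1 = 3, rank ∂_2 = 3 ⇒ b_1 = 6 − 3 − 3 = 0; all invariant factors of ∂_2 are 1 so no torsion. So H_1 = 0.

H_1 = 0.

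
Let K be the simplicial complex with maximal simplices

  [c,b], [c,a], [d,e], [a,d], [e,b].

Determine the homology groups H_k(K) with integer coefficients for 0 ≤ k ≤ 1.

Fix the vertex order a < b < c < d < e and write every simplex with vertices in increasing order. Then dim K = 1 and the simplices of K are:

  0-simplices (5): a, b, c, d, e
  1-simplices (5): ac, ad, bc, be, de

Hence C_0 ≅ Z^5, C_1 ≅ Z^5.

The boundary map ∂_1: C_1 → C_0 maps an edge to its endpoints' difference, ∂[p,q] = q − p. For instance
  ∂ad = d − a.
The resulting 5×5 matrix has rank 4, and its Smith normal form has invariant factors (1,1,1,1).

Now H_k = ker ∂_k / im ∂_{k+1}, so:

  H_0: rank C_0 − rank ∂_1 = 5 − 4 = 1, and the invariant factors of ∂_1 are all 1, so H_0 = Z.
  H_1: rank ker ∂_1 − rank ∂_2 = (5 − 4) − 0 = 1, and there is no ∂_2, so H_1 = Z.

H_0 ≅ Z,  H_1 ≅ Z.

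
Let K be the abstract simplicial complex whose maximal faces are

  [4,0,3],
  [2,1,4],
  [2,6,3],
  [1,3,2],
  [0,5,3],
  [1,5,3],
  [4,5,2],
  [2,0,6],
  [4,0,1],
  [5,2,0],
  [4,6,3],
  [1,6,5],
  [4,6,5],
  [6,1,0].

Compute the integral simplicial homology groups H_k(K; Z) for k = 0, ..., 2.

H_0 ≅ Z,  H_1 ≅ Z^2,  H_2 ≅ Z.

Fix the vertex order 0 < 1 < 2 < 3 < 4 < 5 < 6 and write every simplex with vertices in increasing order. Then dim K = 2 and the simplices of K are:

  0-simplices (7): [0], [1], [2], [3], [4], [5], [6]
  1-simplices (21): [0,1], [0,2], [0,3], [0,4], [0,5], [0,6], [1,2], [1,3], [1,4], [1,5], [1,6], [2,3], [2,4], [2,5], [2,6], [3,4], [3,5], [3,6], [4,5], [4,6], [5,6]
  2-simplices (14): [0,1,4], [0,1,6], [0,2,5], [0,2,6], [0,3,4], [0,3,5], [1,2,3], [1,2,4], [1,3,5], [1,5,6], [2,3,6], [2,4,5], [3,4,6], [4,5,6]

Hence C_0 ≅ Z^7, C_1 ≅ Z^21, C_2 ≅ Z^14.

The boundary map ∂_1: C_1 → C_0 sends each edge [p,q] (with p < q) to q − p. For instance
  ∂[0,5] = [5] − [0].
The resulting 7×21 matrix has rank 6, and its Smith normal form has invariant factors (1,1,1,1,1,1).

Boundary ∂_2: C_2 → C_1 maps a triangle to the signed sum of its edges. For instance
  ∂[4,5,6] = [5,6] − [4,6] + [4,5],
  ∂[2,3,6] = [3,6] − [2,6] + [2,3].
This gives a 21×14 integer matrix of rank 13; reducing to Smith normal form yields diagonal entries (1,1,1,1,1,1,1,1,1,1,1,1,1).

Reading off H_k = ker ∂_k / im ∂_{k+1}:

  H_0: rank C_0 − rank ∂_1 = 7 − 6 = 1, and the invariant factors of ∂_1 are all 1, so H_0 = Z.
  H_1: rank ker ∂_1 − rank ∂_2 = (21 − 6) − 13 = 2, and the invariant factors of ∂_2 are all 1, so H_1 = Z^2.
  H_2: rank ker ∂_2 − rank ∂_3 = (14 − 13) − 0 = 1, and there is no ∂_3, so H_2 = Z.

As a check, the Euler characteristic is 7 − 21 + 14 = 0, which agrees with 1 − 2 + 1 = 0.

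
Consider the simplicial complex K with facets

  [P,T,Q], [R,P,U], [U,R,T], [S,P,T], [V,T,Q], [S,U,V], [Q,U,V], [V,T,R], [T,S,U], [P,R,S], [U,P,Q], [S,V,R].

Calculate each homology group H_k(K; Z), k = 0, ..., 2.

H_0 ≅ Z,  H_1 ≅ Z/2,  H_2 = 0.

We work with the vertex ordering P < Q < R < S < T < U < V. The simplices of K, each written with vertices in increasing order, are:

  0-simplices (7): P, Q, R, S, T, U, V
  1-simplices (18): PQ, PR, PS, PT, PU, QT, QU, QV, RS, RT, RU, RV, ST, SU, SV, TU, TV, UV
  2-simplices (12): PQT, PQU, PRS, PRU, PST, QTV, QUV, RSV, RTU, RTV, STU, SUV

so the chain groups are C_0 ≅ Z^7, C_1 ≅ Z^18, C_2 ≅ Z^12.

∂_1: C_1 → C_0 is given by ∂[p,q] = [q] − [p]. For instance
  ∂PS = S − P.
The 7×18 boundary matrix has rank 6 and Smith normal form diag(1,1,1,1,1,1).

The boundary map ∂_2: C_2 → C_1 acts by ∂[p,q,r] = [q,r] − [p,r] + [p,q]. For instance
  ∂PST = ST − PT + PS,
  ∂STU = TU − SU + ST.
As a 18×12 matrix over Z this has rank 12, with invariant factors (1,1,1,1,1,1,1,1,1,1,1,2).

Computing H_k = (kernel of ∂_k) / (image of ∂_{k+1}):

  H_0: rank C_0 − rank ∂_1 = 7 − 6 = 1, and the invariant factors of ∂_1 are all 1, so H_0 = Z.
  H_1: rank ker ∂_1 − rank ∂_2 = (18 − 6) − 12 = 0, and ∂_2 has invariant factor 2 > 1, so H_1 = Z/2.
  H_2: rank ker ∂_2 − rank ∂_3 = (12 − 12) − 0 = 0, and there is no ∂_3, so H_2 = 0.

As a check, the Euler characteristic is 7 − 18 + 12 = 1, which agrees with 1 − 0 + 0 = 1.
(K is a triangulation of the real projective plane RP^2.)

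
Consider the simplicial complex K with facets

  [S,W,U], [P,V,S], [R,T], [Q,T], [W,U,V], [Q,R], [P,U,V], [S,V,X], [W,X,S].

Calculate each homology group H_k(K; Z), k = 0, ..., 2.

K has 9 vertices, 15 edges, 6 triangles.
rank ∂_0 = 0, rank ∂_1 = 7 ⇒ b_0 = 9 − 0 − 7 = 2; all invariant factors of ∂_1 are 1 so no torsion. So H_0 = Z^2.
rank ∂_1 = 7, rank ∂_2 = 6 ⇒ b_1 = 15 − 7 − 6 = 2; all invariant factors of ∂_2 are 1 so no torsion. So H_1 = Z^2.
rank ∂_2 = 6, rank ∂_3 = 0 ⇒ b_2 = 6 − 6 − 0 = 0. So H_2 = 0.

H_0 = Z^2,  H_1 = Z^2,  H_2 = 0.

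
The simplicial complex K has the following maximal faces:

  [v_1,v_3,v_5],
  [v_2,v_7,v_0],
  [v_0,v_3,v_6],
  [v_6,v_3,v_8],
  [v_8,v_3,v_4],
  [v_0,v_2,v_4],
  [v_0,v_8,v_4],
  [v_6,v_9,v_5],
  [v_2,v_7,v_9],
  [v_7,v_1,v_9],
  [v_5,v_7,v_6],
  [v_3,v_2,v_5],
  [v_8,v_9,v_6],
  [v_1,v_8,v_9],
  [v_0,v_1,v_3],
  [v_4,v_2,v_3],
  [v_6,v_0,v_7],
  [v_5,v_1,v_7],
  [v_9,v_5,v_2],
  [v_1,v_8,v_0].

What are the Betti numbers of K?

Fix the vertex order v_0 < v_1 < v_2 < v_3 < v_4 < v_5 < v_6 < v_7 < v_8 < v_9 and write every simplex with vertices in increasing order. Then dim K = 2 and the simplices of K are:

  0-simplices (10): [v_0], [v_1], [v_2], [v_3], [v_4], [v_5], [v_6], [v_7], [v_8], [v_9]
  1-simplices (30): (30 of them)
  2-simplices (20): (20 of them)

so the chain groups are C_0 ≅ Z^10, C_1 ≅ Z^30, C_2 ≅ Z^20.

∂_1: C_1 → C_0 is given by ∂[p,q] = [q] − [p]. For instance
  ∂[v_6,v_8] = [v_8] − [v_6].
This gives a 10×30 integer matrix of rank 9; reducing to Smith normal form yields diagonal entries (1,1,1,1,1,1,1,1,1).

The boundary map ∂_2: C_2 → C_1 maps a triangle to the signed sum of its edges. For instance
  ∂[v_1,v_8,v_9] = [v_8,v_9] − [v_1,v_9] + [v_1,v_8],
  ∂[v_3,v_4,v_8] = [v_4,v_8] − [v_3,v_8] + [v_3,v_4].
The resulting 30×20 matrix has rank 20, and its Smith normal form has invariant factors (1,1,1,1,1,1,1,1,1,1,1,1,1,1,1,1,1,1,1,2).

From H_k ≅ ker(∂_k) / im(∂_{k+1}) we obtain:

  H_0: rank C_0 − rank ∂_1 = 10 − 9 = 1, and the invariant factors of ∂_1 are all 1, so H_0 = Z.
  H_1: rank ker ∂_1 − rank ∂_2 = (30 − 9) − 20 = 1, and ∂_2 has invariant factor 2 > 1, so H_1 = Z ⊕ Z/2.
  H_2: rank ker ∂_2 − rank ∂_3 = (20 − 20) − 0 = 0, and there is no ∂_3, so H_2 = 0.

(K is a triangulation of the Klein bottle.)

Hence the Betti numbers are b_0 = 1, b_1 = 1, b_2 = 0.

b_0 = 1, b_1 = 1, b_2 = 0.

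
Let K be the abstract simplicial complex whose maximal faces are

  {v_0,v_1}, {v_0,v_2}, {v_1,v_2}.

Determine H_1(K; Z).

Order the vertices as v_0 < v_1 < v_2. Listing each simplex with vertices in this order, K has dimension 1 with simplices:

  0-simplices (3): [v_0], [v_1], [v_2]
  1-simplices (3): [v_0,v_1], [v_0,v_2], [v_1,v_2]

Hence C_0 ≅ Z^3, C_1 ≅ Z^3.

Boundary ∂_1: C_1 → C_0 maps an edge to its endpoints' difference, ∂[p,q] = q − p. For instance
  ∂[v_0,v_2] = [v_2] − [v_0].
This gives a 3×3 integer matrix of rank 2; reducing to Smith normal form yields diagonal entries (1,1).

From H_k ≅ ker(∂_k) / im(∂_{k+1}) we obtain:

  H_1: rank ker ∂_1 − rank ∂_2 = (3 − 2) − 0 = 1, and there is no ∂_2, so H_1 ≅ Z.

H_1 ≅ Z.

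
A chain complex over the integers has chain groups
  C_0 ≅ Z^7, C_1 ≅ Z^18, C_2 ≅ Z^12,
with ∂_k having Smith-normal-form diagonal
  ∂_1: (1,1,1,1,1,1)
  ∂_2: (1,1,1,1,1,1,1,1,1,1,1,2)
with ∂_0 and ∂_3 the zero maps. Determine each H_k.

H_0 = Z,  H_1 = Z/2Z,  H_2 = 0.

H_0: b_0 = 7 − 0 − 6 = 1; torsion from ∂_1 factors > 1: none. So H_0 = Z.
H_1: b_1 = 18 − 6 − 12 = 0; torsion from ∂_2 factors > 1: [2]. So H_1 = Z/2Z.
H_2: b_2 = 12 − 12 − 0 = 0; torsion from ∂_3 factors > 1: none. So H_2 = 0.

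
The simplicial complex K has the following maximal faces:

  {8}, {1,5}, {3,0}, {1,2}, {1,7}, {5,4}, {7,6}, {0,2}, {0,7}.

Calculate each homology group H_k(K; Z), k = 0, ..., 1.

Order the vertices as 0 < 1 < 2 < 3 < 4 < 5 < 6 < 7 < 8. Listing each simplex with vertices in this order, K has dimension 1 with simplices:

  0-simplices (9): [0], [1], [2], [3], [4], [5], [6], [7], [8]
  1-simplices (8): [0,2], [0,3], [0,7], [1,2], [1,5], [1,7], [4,5], [6,7]

Hence C_0 ≅ Z^9, C_1 ≅ Z^8.

The boundary map ∂_1: C_1 → C_0 is given by ∂[p,q] = [q] − [p].
The 9×8 boundary matrix has rank 7 and Smith normal form diag(1,1,1,1,1,1,1).

Now H_k = ker ∂_k / im ∂_{k+1}, so:

  H_0: rank C_0 − rank ∂_1 = 9 − 7 = 2, and the invariant factors of ∂_1 are all 1, so H_0 ≅ Z^2.
  H_1: rank ker ∂_1 − rank ∂_2 = (8 − 7) − 0 = 1, and there is no ∂_2, so H_1 ≅ Z.

H_0 ≅ Z^2,  H_1 ≅ Z.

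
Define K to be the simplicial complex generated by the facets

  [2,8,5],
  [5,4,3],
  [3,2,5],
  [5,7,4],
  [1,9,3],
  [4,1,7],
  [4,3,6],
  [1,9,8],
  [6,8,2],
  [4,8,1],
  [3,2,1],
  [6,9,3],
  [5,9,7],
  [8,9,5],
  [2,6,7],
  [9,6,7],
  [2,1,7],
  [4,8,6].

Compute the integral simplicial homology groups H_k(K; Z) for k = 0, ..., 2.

We work with the vertex ordering 1 < 2 < 3 < 4 < 5 < 6 < 7 < 8 < 9. The simplices of K, each written with vertices in increasing order, are:

  0-simplices (9): [1], [2], [3], [4], [5], [6], [7], [8], [9]
  1-simplices (27): (27 of them)
  2-simplices (18): [1,2,3], [1,2,7], [1,3,9], [1,4,7], [1,4,8], [1,8,9], [2,3,5], [2,5,8], [2,6,7], [2,6,8], [3,4,5], [3,4,6], [3,6,9], [4,5,7], [4,6,8], [5,7,9], [5,8,9], [6,7,9]

giving chain groups C_0 ≅ Z^9, C_1 ≅ Z^27, C_2 ≅ Z^18.

Boundary ∂_1: C_1 → C_0 is given by ∂[p,q] = [q] − [p]. For instance
  ∂[5,8] = [8] − [5].
This gives a 9×27 integer matrix of rank 8; reducing to Smith normal form yields diagonal entries (1,1,1,1,1,1,1,1).

∂_2: C_2 → C_1 sends each 2-simplex [p,q,r] to [q,r] − [p,r] + [p,q]. For instance
  ∂[4,6,8] = [6,8] − [4,8] + [4,6],
  ∂[1,4,7] = [4,7] − [1,7] + [1,4].
As a 27×18 matrix over Z this has rank 17, with invariant factors (1,1,1,1,1,1,1,1,1,1,1,1,1,1,1,1,1).

Now H_k = ker ∂_k / im ∂_{k+1}, so:

  H_0: rank C_0 − rank ∂_1 = 9 − 8 = 1, and the invariant factors of ∂_1 are all 1, so H_0 ≅ Z.
  H_1: rank ker ∂_1 − rank ∂_2 = (27 − 8) − 17 = 2, and the invariant factors of ∂_2 are all 1, so H_1 ≅ Z^2.
  H_2: rank ker ∂_2 − rank ∂_3 = (18 − 17) − 0 = 1, and there is no ∂_3, so H_2 ≅ Z.

H_0 ≅ Z,  H_1 ≅ Z^2,  H_2 ≅ Z.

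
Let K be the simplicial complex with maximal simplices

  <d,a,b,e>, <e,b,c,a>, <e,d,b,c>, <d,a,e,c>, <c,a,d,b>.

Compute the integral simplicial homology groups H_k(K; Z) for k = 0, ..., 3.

We work with the vertex ordering a < b < c < d < e. The simplices of K, each written with vertices in increasing order, are:

  0-simplices (5): a, b, c, d, e
  1-simplices (10): ab, ac, ad, ae, bc, bd, be, cd, ce, de
  2-simplices (10): abc, abd, abe, acd, ace, ade, bcd, bce, bde, cde
  3-simplices (5): abcd, abce, abde, acde, bcde

giving chain groups C_0 ≅ Z^5, C_1 ≅ Z^10, C_2 ≅ Z^10, C_3 ≅ Z^5.

∂_1: C_1 → C_0 is given by ∂[p,q] = [q] − [p]. For instance
  ∂bc = c − b.
The resulting 5×10 matrix has rank 4, and its Smith normal form has invariant factors (1,1,1,1).

The boundary map ∂_2: C_2 → C_1 acts by ∂[p,q,r] = [q,r] − [p,r] + [p,q]. For instance
  ∂acd = cd − ad + ac,
  ∂bce = ce − be + bc.
The 10×10 boundary matrix has rank 6 and Smith normal form diag(1,1,1,1,1,1).

∂_3: C_3 → C_2 sends each 3-simplex σ to the alternating sum Σ_i (−1)^i (σ with its i-th vertex removed). For instance
  ∂abde = bde − ade + abe − abd,
  ∂bcde = cde − bde + bce − bcd.
This gives a 10×5 integer matrix of rank 4; reducing to Smith normal form yields diagonal entries (1,1,1,1).

Reading off H_k = ker ∂_k / im ∂_{k+1}:

  H_0: rank C_0 − rank ∂_1 = 5 − 4 = 1, and the invariant factors of ∂_1 are all 1, so H_0 = Z.
  H_1: rank ker ∂_1 − rank ∂_2 = (10 − 4) − 6 = 0, and the invariant factors of ∂_2 are all 1, so H_1 = 0.
  H_2: rank ker ∂_2 − rank ∂_3 = (10 − 6) − 4 = 0, and the invariant factors of ∂_3 are all 1, so H_2 = 0.
  H_3: rank ker ∂_3 − rank ∂_4 = (5 − 4) − 0 = 1, and there is no ∂_4, so H_3 = Z.

(K is a triangulation of the 3-sphere S^3.)

H_0 ≅ Z,  H_1 = 0,  H_2 = 0,  H_3 ≅ Z.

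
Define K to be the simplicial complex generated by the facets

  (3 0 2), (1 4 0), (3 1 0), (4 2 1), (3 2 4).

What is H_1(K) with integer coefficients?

H_1 ≅ Z.

K has 5 vertices, 10 edges, 5 triangles.
rank ∂_1 = 4, rank ∂_2 = 5 ⇒ b_1 = 10 − 4 − 5 = 1; all invariant factors of ∂_2 are 1 so no torsion. So H_1 ≅ Z.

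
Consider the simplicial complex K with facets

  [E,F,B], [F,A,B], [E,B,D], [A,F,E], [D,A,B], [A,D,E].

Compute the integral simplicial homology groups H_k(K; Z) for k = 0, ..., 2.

H_0 = Z,  H_1 = 0,  H_2 = Z.

Order the vertices as A < B < D < E < F. Listing each simplex with vertices in this order, K has dimension 2 with simplices:

  0-simplices (5): A, B, D, E, F
  1-simplices (9): AB, AD, AE, AF, BD, BE, BF, DE, EF
  2-simplices (6): ABD, ABF, ADE, AEF, BDE, BEF

Hence C_0 ≅ Z^5, C_1 ≅ Z^9, C_2 ≅ Z^6.

Boundary ∂_1: C_1 → C_0 maps an edge to its endpoints' difference, ∂[p,q] = q − p. For instance
  ∂AB = B − A.
The 5×9 boundary matrix has rank 4 and Smith normal form diag(1,1,1,1).

Boundary ∂_2: C_2 → C_1 maps a triangle to the signed sum of its edges. For instance
  ∂ADE = DE − AE + AD,
  ∂ABF = BF − AF + AB.
The resulting 9×6 matrix has rank 5, and its Smith normal form has invariant factors (1,1,1,1,1).

Computing H_k = (kernel of ∂_k) / (image of ∂_{k+1}):

  H_0: rank C_0 − rank ∂_1 = 5 − 4 = 1, and the invariant factors of ∂_1 are all 1, so H_0 ≅ Z.
  H_1: rank ker ∂_1 − rank ∂_2 = (9 − 4) − 5 = 0, and the invariant factors of ∂_2 are all 1, so H_1 ≅ 0.
  H_2: rank ker ∂_2 − rank ∂_3 = (6 − 5) − 0 = 1, and there is no ∂_3, so H_2 ≅ Z.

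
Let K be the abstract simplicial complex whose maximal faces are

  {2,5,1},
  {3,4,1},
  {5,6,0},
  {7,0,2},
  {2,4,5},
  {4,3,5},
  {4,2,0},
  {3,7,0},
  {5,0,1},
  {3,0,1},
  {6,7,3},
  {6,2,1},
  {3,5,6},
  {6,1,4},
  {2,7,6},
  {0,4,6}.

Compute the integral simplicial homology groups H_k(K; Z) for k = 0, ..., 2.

H_0 ≅ Z,  H_1 ≅ Z^2,  H_2 ≅ Z.

Order the vertices as 0 < 1 < 2 < 3 < 4 < 5 < 6 < 7. Listing each simplex with vertices in this order, K has dimension 2 with simplices:

  0-simplices (8): [0], [1], [2], [3], [4], [5], [6], [7]
  1-simplices (24): (24 of them)
  2-simplices (16): [0,1,3], [0,1,5], [0,2,4], [0,2,7], [0,3,7], [0,4,6], [0,5,6], [1,2,5], [1,2,6], [1,3,4], [1,4,6], [2,4,5], [2,6,7], [3,4,5], [3,5,6], [3,6,7]

so the chain groups are C_0 ≅ Z^8, C_1 ≅ Z^24, C_2 ≅ Z^16.

∂_1: C_1 → C_0 sends each edge [p,q] (with p < q) to q − p. For instance
  ∂[3,7] = [7] − [3].
The 8×24 boundary matrix has rank 7 and Smith normal form diag(1,1,1,1,1,1,1).

The boundary map ∂_2: C_2 → C_1 maps a triangle to the signed sum of its edges. For instance
  ∂[0,5,6] = [5,6] − [0,6] + [0,5],
  ∂[3,4,5] = [4,5] − [3,5] + [3,4].
As a 24×16 matrix over Z this has rank 15, with invariant factors (1,1,1,1,1,1,1,1,1,1,1,1,1,1,1).

Computing H_k = (kernel of ∂_k) / (image of ∂_{k+1}):

  H_0: rank C_0 − rank ∂_1 = 8 − 7 = 1, and the invariant factors of ∂_1 are all 1, so H_0 ≅ Z.
  H_1: rank ker ∂_1 − rank ∂_2 = (24 − 7) − 15 = 2, and the invariant factors of ∂_2 are all 1, so H_1 ≅ Z^2.
  H_2: rank ker ∂_2 − rank ∂_3 = (16 − 15) − 0 = 1, and there is no ∂_3, so H_2 ≅ Z.

As a check, the Euler characteristic is 8 − 24 + 16 = 0, which agrees with 1 − 2 + 1 = 0.
(K is a triangulation of the torus T^2.)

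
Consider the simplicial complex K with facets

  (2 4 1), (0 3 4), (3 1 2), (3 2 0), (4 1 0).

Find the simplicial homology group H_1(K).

H_1 ≅ Z.

Take the total order 0 < 1 < 2 < 3 < 4 on the vertex set. Then K (dimension 2) consists of the simplices:

  0-simplices (5): [0], [1], [2], [3], [4]
  1-simplices (10): [0,1], [0,2], [0,3], [0,4], [1,2], [1,3], [1,4], [2,3], [2,4], [3,4]
  2-simplices (5): [0,1,4], [0,2,3], [0,3,4], [1,2,3], [1,2,4]

Hence C_0 ≅ Z^5, C_1 ≅ Z^10, C_2 ≅ Z^5.

∂_1: C_1 → C_0 maps an edge to its endpoints' difference, ∂[p,q] = q − p. For instance
  ∂[2,4] = [4] − [2].
The 5×10 boundary matrix has rank 4 and Smith normal form diag(1,1,1,1).

Boundary ∂_2: C_2 → C_1 maps a triangle to the signed sum of its edges. For instance
  ∂[0,1,4] = [1,4] − [0,4] + [0,1],
  ∂[1,2,3] = [2,3] − [1,3] + [1,2].
As a 10×5 matrix over Z this has rank 5, with invariant factors (1,1,1,1,1).

Now H_k = ker ∂_k / im ∂_{k+1}, so:

  H_1: rank ker ∂_1 − rank ∂_2 = (10 − 4) − 5 = 1, and the invariant factors of ∂_2 are all 1, so H_1 = Z.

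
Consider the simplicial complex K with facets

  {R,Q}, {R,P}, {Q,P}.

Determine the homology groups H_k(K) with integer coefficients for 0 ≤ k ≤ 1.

H_0 ≅ Z,  H_1 ≅ Z.

Fix the vertex order P < Q < R and write every simplex with vertices in increasing order. Then dim K = 1 and the simplices of K are:

  0-simplices (3): P, Q, R
  1-simplices (3): PQ, PR, QR

Hence C_0 ≅ Z^3, C_1 ≅ Z^3.

∂_1: C_1 → C_0 maps an edge to its endpoints' difference, ∂[p,q] = q − p. For instance
  ∂PR = R − P.
This gives a 3×3 integer matrix of rank 2; reducing to Smith normal form yields diagonal entries (1,1).

Reading off H_k = ker ∂_k / im ∂_{k+1}:

  H_0: rank C_0 − rank ∂_1 = 3 − 2 = 1, and the invariant factors of ∂_1 are all 1, so H_0 = Z.
  H_1: rank ker ∂_1 − rank ∂_2 = (3 − 2) − 0 = 1, and there is no ∂_2, so H_1 = Z.

As a check, the Euler characteristic is 3 − 3 = 0, which agrees with 1 − 1 = 0.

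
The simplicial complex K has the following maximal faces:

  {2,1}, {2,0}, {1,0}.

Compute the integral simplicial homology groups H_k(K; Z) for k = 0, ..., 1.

H_0 ≅ Z,  H_1 ≅ Z.

Take the total order 0 < 1 < 2 on the vertex set. Then K (dimension 1) consists of the simplices:

  0-simplices (3): [0], [1], [2]
  1-simplices (3): [0,1], [0,2], [1,2]

Hence C_0 ≅ Z^3, C_1 ≅ Z^3.

∂_1: C_1 → C_0 sends each edge [p,q] (with p < q) to q − p. For instance
  ∂[1,2] = [2] − [1].
The resulting 3×3 matrix has rank 2, and its Smith normal form has invariant factors (1,1).

Now H_k = ker ∂_k / im ∂_{k+1}, so:

  H_0: rank C_0 − rank ∂_1 = 3 − 2 = 1, and the invariant factors of ∂_1 are all 1, so H_0 = Z.
  H_1: rank ker ∂_1 − rank ∂_2 = (3 − 2) − 0 = 1, and there is no ∂_2, so H_1 = Z.

As a check, the Euler characteristic is 3 − 3 = 0, which agrees with 1 − 1 = 0.
(K is a triangulation of the circle S^1.)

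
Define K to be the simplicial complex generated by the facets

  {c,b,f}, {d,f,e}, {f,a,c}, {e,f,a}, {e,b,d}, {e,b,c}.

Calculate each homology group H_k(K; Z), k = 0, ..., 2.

H_0 = Z,  H_1 = Z,  H_2 = 0.

Fix the vertex order a < b < c < d < e < f and write every simplex with vertices in increasing order. Then dim K = 2 and the simplices of K are:

  0-simplices (6): a, b, c, d, e, f
  1-simplices (12): ac, ae, af, bc, bd, be, bf, ce, cf, de, df, ef
  2-simplices (6): acf, aef, bce, bcf, bde, def

giving chain groups C_0 ≅ Z^6, C_1 ≅ Z^12, C_2 ≅ Z^6.

∂_1: C_1 → C_0 is given by ∂[p,q] = [q] − [p]. For instance
  ∂cf = f − c.
The 6×12 boundary matrix has rank 5 and Smith normal form diag(1,1,1,1,1).

Boundary ∂_2: C_2 → C_1 sends each 2-simplex [p,q,r] to [q,r] − [p,r] + [p,q]. For instance
  ∂bcf = cf − bf + bc,
  ∂bce = ce − be + bc.
As a 12×6 matrix over Z this has rank 6, with invariant factors (1,1,1,1,1,1).

Now H_k = ker ∂_k / im ∂_{k+1}, so:

  H_0: rank C_0 − rank ∂_1 = 6 − 5 = 1, and the invariant factors of ∂_1 are all 1, so H_0 = Z.
  H_1: rank ker ∂_1 − rank ∂_2 = (12 − 5) − 6 = 1, and the invariant factors of ∂_2 are all 1, so H_1 = Z.
  H_2: rank ker ∂_2 − rank ∂_3 = (6 − 6) − 0 = 0, and there is no ∂_3, so H_2 = 0.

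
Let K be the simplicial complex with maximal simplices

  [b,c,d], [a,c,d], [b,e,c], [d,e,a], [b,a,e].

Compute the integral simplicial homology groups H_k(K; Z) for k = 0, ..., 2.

Take the total order a < b < c < d < e on the vertex set. Then K (dimension 2) consists of the simplices:

  0-simplices (5): a, b, c, d, e
  1-simplices (10): ab, ac, ad, ae, bc, bd, be, cd, ce, de
  2-simplices (5): abe, acd, ade, bcd, bce

Hence C_0 ≅ Z^5, C_1 ≅ Z^10, C_2 ≅ Z^5.

Boundary ∂_1: C_1 → C_0 is given by ∂[p,q] = [q] − [p].
This gives a 5×10 integer matrix of rank 4; reducing to Smith normal form yields diagonal entries (1,1,1,1).

∂_2: C_2 → C_1 sends each 2-simplex [p,q,r] to [q,r] − [p,r] + [p,q]. For instance
  ∂bcd = cd − bd + bc,
  ∂abe = be − ae + ab.
The resulting 10×5 matrix has rank 5, and its Smith normal form has invariant factors (1,1,1,1,1).

Now H_k = ker ∂_k / im ∂_{k+1}, so:

  H_0: rank C_0 − rank ∂_1 = 5 − 4 = 1, and the invariant factors of ∂_1 are all 1, so H_0 = Z.
  H_1: rank ker ∂_1 − rank ∂_2 = (10 − 4) − 5 = 1, and the invariant factors of ∂_2 are all 1, so H_1 = Z.
  H_2: rank ker ∂_2 − rank ∂_3 = (5 − 5) − 0 = 0, and there is no ∂_3, so H_2 = 0.

As a check, the Euler characteristic is 5 − 10 + 5 = 0, which agrees with 1 − 1 + 0 = 0.

H_0 = Z,  H_1 = Z,  H_2 = 0.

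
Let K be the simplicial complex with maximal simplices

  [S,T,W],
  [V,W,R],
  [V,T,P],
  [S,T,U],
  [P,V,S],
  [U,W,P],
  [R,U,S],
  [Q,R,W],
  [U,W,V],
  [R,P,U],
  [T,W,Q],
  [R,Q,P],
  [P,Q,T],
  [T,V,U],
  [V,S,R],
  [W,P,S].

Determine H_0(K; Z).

Take the total order P < Q < R < S < T < U < V < W on the vertex set. Then K (dimension 2) consists of the simplices:

  0-simplices (8): P, Q, R, S, T, U, V, W
  1-simplices (24): PQ, PR, PS, PT, PU, PV, PW, QR, QT, QW, RS, RU, RV, RW, ST, SU, SV, SW, TU, TV, TW, UV, UW, VW
  2-simplices (16): PQR, PQT, PRU, PSV, PSW, PTV, PUW, QRW, QTW, RSU, RSV, RVW, STU, STW, TUV, UVW

giving chain groups C_0 ≅ Z^8, C_1 ≅ Z^24, C_2 ≅ Z^16.

Boundary ∂_1: C_1 → C_0 is given by ∂[p,q] = [q] − [p].
As a 8×24 matrix over Z this has rank 7, with invariant factors (1,1,1,1,1,1,1).

The boundary map ∂_2: C_2 → C_1 acts by ∂[p,q,r] = [q,r] − [p,r] + [p,q]. For instance
  ∂STU = TU − SU + ST,
  ∂PSW = SW − PW + PS.
The 24×16 boundary matrix has rank 15 and Smith normal form diag(1,1,1,1,1,1,1,1,1,1,1,1,1,1,1).

From H_k ≅ ker(∂_k) / im(∂_{k+1}) we obtain:

  H_0: rank C_0 − rank ∂_1 = 8 − 7 = 1, and the invariant factors of ∂_1 are all 1, so H_0 = Z.

(K is a triangulation of the torus T^2.)

H_0 ≅ Z.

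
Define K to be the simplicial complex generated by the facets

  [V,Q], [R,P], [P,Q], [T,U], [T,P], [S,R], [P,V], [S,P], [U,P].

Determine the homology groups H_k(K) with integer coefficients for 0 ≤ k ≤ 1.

H_0 ≅ Z,  H_1 ≅ Z^3.

Fix the vertex order P < Q < R < S < T < U < V and write every simplex with vertices in increasing order. Then dim K = 1 and the simplices of K are:

  0-simplices (7): P, Q, R, S, T, U, V
  1-simplices (9): PQ, PR, PS, PT, PU, PV, QV, RS, TU

giving chain groups C_0 ≅ Z^7, C_1 ≅ Z^9.

The boundary map ∂_1: C_1 → C_0 sends each edge [p,q] (with p < q) to q − p. For instance
  ∂PS = S − P.
As a 7×9 matrix over Z this has rank 6, with invariant factors (1,1,1,1,1,1).

From H_k ≅ ker(∂_k) / im(∂_{k+1}) we obtain:

  H_0: rank C_0 − rank ∂_1 = 7 − 6 = 1, and the invariant factors of ∂_1 are all 1, so H_0 ≅ Z.
  H_1: rank ker ∂_1 − rank ∂_2 = (9 − 6) − 0 = 3, and there is no ∂_2, so H_1 ≅ Z^3.

As a check, the Euler characteristic is 7 − 9 = -2, which agrees with 1 − 3 = -2.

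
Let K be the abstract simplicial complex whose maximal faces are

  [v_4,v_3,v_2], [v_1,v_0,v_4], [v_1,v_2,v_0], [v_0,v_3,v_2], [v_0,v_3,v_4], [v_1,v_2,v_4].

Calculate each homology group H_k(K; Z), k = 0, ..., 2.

H_0 = Z,  H_1 = 0,  H_2 = Z.

Take the total order v_0 < v_1 < v_2 < v_3 < v_4 on the vertex set. Then K (dimension 2) consists of the simplices:

  0-simplices (5): [v_0], [v_1], [v_2], [v_3], [v_4]
  1-simplices (9): [v_0,v_1], [v_0,v_2], [v_0,v_3], [v_0,v_4], [v_1,v_2], [v_1,v_4], [v_2,v_3], [v_2,v_4], [v_3,v_4]
  2-simplices (6): [v_0,v_1,v_2], [v_0,v_1,v_4], [v_0,v_2,v_3], [v_0,v_3,v_4], [v_1,v_2,v_4], [v_2,v_3,v_4]

Hence C_0 ≅ Z^5, C_1 ≅ Z^9, C_2 ≅ Z^6.

Boundary ∂_1: C_1 → C_0 sends each edge [p,q] (with p < q) to q − p.
This gives a 5×9 integer matrix of rank 4; reducing to Smith normal form yields diagonal entries (1,1,1,1).

∂_2: C_2 → C_1 sends each 2-simplex [p,q,r] to [q,r] − [p,r] + [p,q]. For instance
  ∂[v_0,v_1,v_2] = [v_1,v_2] − [v_0,v_2] + [v_0,v_1],
  ∂[v_0,v_2,v_3] = [v_2,v_3] − [v_0,v_3] + [v_0,v_2].
As a 9×6 matrix over Z this has rank 5, with invariant factors (1,1,1,1,1).

Computing H_k = (kernel of ∂_k) / (image of ∂_{k+1}):

  H_0: rank C_0 − rank ∂_1 = 5 − 4 = 1, and the invariant factors of ∂_1 are all 1, so H_0 ≅ Z.
  H_1: rank ker ∂_1 − rank ∂_2 = (9 − 4) − 5 = 0, and the invariant factors of ∂_2 are all 1, so H_1 ≅ 0.
  H_2: rank ker ∂_2 − rank ∂_3 = (6 − 5) − 0 = 1, and there is no ∂_3, so H_2 ≅ Z.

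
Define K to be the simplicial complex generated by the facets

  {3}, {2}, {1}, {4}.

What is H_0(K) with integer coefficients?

H_0 = Z^4.

Order the vertices as 1 < 2 < 3 < 4. Listing each simplex with vertices in this order, K has dimension 0 with simplices:

  0-simplices (4): [1], [2], [3], [4]

so the chain groups are C_0 ≅ Z^4.

Reading off H_k = ker ∂_k / im ∂_{k+1}:

  H_0: rank C_0 − rank ∂_1 = 4 − 0 = 4, and there is no ∂_1, so H_0 ≅ Z^4.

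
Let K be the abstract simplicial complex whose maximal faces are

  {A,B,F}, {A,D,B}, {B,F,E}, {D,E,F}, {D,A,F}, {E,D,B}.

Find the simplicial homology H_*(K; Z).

We work with the vertex ordering A < B < D < E < F. The simplices of K, each written with vertices in increasing order, are:

  0-simplices (5): A, B, D, E, F
  1-simplices (9): AB, AD, AF, BD, BE, BF, DE, DF, EF
  2-simplices (6): ABD, ABF, ADF, BDE, BEF, DEF

Hence C_0 ≅ Z^5, C_1 ≅ Z^9, C_2 ≅ Z^6.

The boundary map ∂_1: C_1 → C_0 is given by ∂[p,q] = [q] − [p]. For instance
  ∂BD = D − B.
As a 5×9 matrix over Z this has rank 4, with invariant factors (1,1,1,1).

Boundary ∂_2: C_2 → C_1 maps a triangle to the signed sum of its edges. For instance
  ∂BEF = EF − BF + BE,
  ∂ABF = BF − AF + AB.
The 9×6 boundary matrix has rank 5 and Smith normal form diag(1,1,1,1,1).

From H_k ≅ ker(∂_k) / im(∂_{k+1}) we obtain:

  H_0: rank C_0 − rank ∂_1 = 5 − 4 = 1, and the invariant factors of ∂_1 are all 1, so H_0 = Z.
  H_1: rank ker ∂_1 − rank ∂_2 = (9 − 4) − 5 = 0, and the invariant factors of ∂_2 are all 1, so H_1 = 0.
  H_2: rank ker ∂_2 − rank ∂_3 = (6 − 5) − 0 = 1, and there is no ∂_3, so H_2 = Z.

H_0 ≅ Z,  H_1 = 0,  H_2 ≅ Z.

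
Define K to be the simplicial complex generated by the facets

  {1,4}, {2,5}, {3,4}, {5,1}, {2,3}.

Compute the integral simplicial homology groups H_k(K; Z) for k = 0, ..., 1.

H_0 = Z,  H_1 = Z.

Take the total order 1 < 2 < 3 < 4 < 5 on the vertex set. Then K (dimension 1) consists of the simplices:

  0-simplices (5): [1], [2], [3], [4], [5]
  1-simplices (5): [1,4], [1,5], [2,3], [2,5], [3,4]

Hence C_0 ≅ Z^5, C_1 ≅ Z^5.

∂_1: C_1 → C_0 sends each edge [p,q] (with p < q) to q − p.
As a 5×5 matrix over Z this has rank 4, with invariant factors (1,1,1,1).

Computing H_k = (kernel of ∂_k) / (image of ∂_{k+1}):

  H_0: rank C_0 − rank ∂_1 = 5 − 4 = 1, and the invariant factors of ∂_1 are all 1, so H_0 ≅ Z.
  H_1: rank ker ∂_1 − rank ∂_2 = (5 − 4) − 0 = 1, and there is no ∂_2, so H_1 ≅ Z.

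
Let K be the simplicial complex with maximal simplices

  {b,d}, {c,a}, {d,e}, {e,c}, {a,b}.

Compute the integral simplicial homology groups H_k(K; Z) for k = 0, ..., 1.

Order the vertices as a < b < c < d < e. Listing each simplex with vertices in this order, K has dimension 1 with simplices:

  0-simplices (5): a, b, c, d, e
  1-simplices (5): ab, ac, bd, ce, de

giving chain groups C_0 ≅ Z^5, C_1 ≅ Z^5.

Boundary ∂_1: C_1 → C_0 maps an edge to its endpoints' difference, ∂[p,q] = q − p. For instance
  ∂ab = b − a.
This gives a 5×5 integer matrix of rank 4; reducing to Smith normal form yields diagonal entries (1,1,1,1).

Reading off H_k = ker ∂_k / im ∂_{k+1}:

  H_0: rank C_0 − rank ∂_1 = 5 − 4 = 1, and the invariant factors of ∂_1 are all 1, so H_0 ≅ Z.
  H_1: rank ker ∂_1 − rank ∂_2 = (5 − 4) − 0 = 1, and there is no ∂_2, so H_1 ≅ Z.

(K is a triangulation of the circle S^1.)

H_0 ≅ Z,  H_1 ≅ Z.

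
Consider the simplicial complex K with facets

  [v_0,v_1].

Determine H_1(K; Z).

Order the vertices as v_0 < v_1. Listing each simplex with vertices in this order, K has dimension 1 with simplices:

  0-simplices (2): [v_0], [v_1]
  1-simplices (1): [v_0,v_1]

Hence C_0 ≅ Z^2, C_1 ≅ Z^1.

Boundary ∂_1: C_1 → C_0 maps an edge to its endpoints' difference, ∂[p,q] = q − p.
As a 2×1 matrix over Z this has rank 1, with invariant factors (1).

Computing H_k = (kernel of ∂_k) / (image of ∂_{k+1}):

  H_1: rank ker ∂_1 − rank ∂_2 = (1 − 1) − 0 = 0, and there is no ∂_2, so H_1 ≅ 0.

H_1 = 0.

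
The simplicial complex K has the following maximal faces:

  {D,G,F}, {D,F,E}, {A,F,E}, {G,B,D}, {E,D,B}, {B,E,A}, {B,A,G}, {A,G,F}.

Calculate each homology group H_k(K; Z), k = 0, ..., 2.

H_0 ≅ Z,  H_1 = 0,  H_2 ≅ Z.

We work with the vertex ordering A < B < D < E < F < G. The simplices of K, each written with vertices in increasing order, are:

  0-simplices (6): A, B, D, E, F, G
  1-simplices (12): AB, AE, AF, AG, BD, BE, BG, DE, DF, DG, EF, FG
  2-simplices (8): ABE, ABG, AEF, AFG, BDE, BDG, DEF, DFG

giving chain groups C_0 ≅ Z^6, C_1 ≅ Z^12, C_2 ≅ Z^8.

∂_1: C_1 → C_0 maps an edge to its endpoints' difference, ∂[p,q] = q − p. For instance
  ∂DE = E − D.
The 6×12 boundary matrix has rank 5 and Smith normal form diag(1,1,1,1,1).

Boundary ∂_2: C_2 → C_1 acts by ∂[p,q,r] = [q,r] − [p,r] + [p,q]. For instance
  ∂AEF = EF − AF + AE,
  ∂DFG = FG − DG + DF.
The resulting 12×8 matrix has rank 7, and its Smith normal form has invariant factors (1,1,1,1,1,1,1).

From H_k ≅ ker(∂_k) / im(∂_{k+1}) we obtain:

  H_0: rank C_0 − rank ∂_1 = 6 − 5 = 1, and the invariant factors of ∂_1 are all 1, so H_0 ≅ Z.
  H_1: rank ker ∂_1 − rank ∂_2 = (12 − 5) − 7 = 0, and the invariant factors of ∂_2 are all 1, so H_1 ≅ 0.
  H_2: rank ker ∂_2 − rank ∂_3 = (8 − 7) − 0 = 1, and there is no ∂_3, so H_2 ≅ Z.

(K is a triangulation of the 2-sphere S^2.)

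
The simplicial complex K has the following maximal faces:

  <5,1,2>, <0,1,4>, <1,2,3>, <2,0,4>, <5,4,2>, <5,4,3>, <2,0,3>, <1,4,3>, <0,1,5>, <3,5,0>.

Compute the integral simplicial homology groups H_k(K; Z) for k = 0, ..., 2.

H_0 = Z,  H_1 = Z/2,  H_2 = 0.

We work with the vertex ordering 0 < 1 < 2 < 3 < 4 < 5. The simplices of K, each written with vertices in increasing order, are:

  0-simplices (6): [0], [1], [2], [3], [4], [5]
  1-simplices (15): [0,1], [0,2], [0,3], [0,4], [0,5], [1,2], [1,3], [1,4], [1,5], [2,3], [2,4], [2,5], [3,4], [3,5], [4,5]
  2-simplices (10): [0,1,4], [0,1,5], [0,2,3], [0,2,4], [0,3,5], [1,2,3], [1,2,5], [1,3,4], [2,4,5], [3,4,5]

so the chain groups are C_0 ≅ Z^6, C_1 ≅ Z^15, C_2 ≅ Z^10.

∂_1: C_1 → C_0 sends each edge [p,q] (with p < q) to q − p.
The 6×15 boundary matrix has rank 5 and Smith normal form diag(1,1,1,1,1).

Boundary ∂_2: C_2 → C_1 sends each 2-simplex [p,q,r] to [q,r] − [p,r] + [p,q]. For instance
  ∂[1,3,4] = [3,4] − [1,4] + [1,3],
  ∂[0,3,5] = [3,5] − [0,5] + [0,3].
As a 15×10 matrix over Z this has rank 10, with invariant factors (1,1,1,1,1,1,1,1,1,2).

Reading off H_k = ker ∂_k / im ∂_{k+1}:

  H_0: rank C_0 − rank ∂_1 = 6 − 5 = 1, and the invariant factors of ∂_1 are all 1, so H_0 = Z.
  H_1: rank ker ∂_1 − rank ∂_2 = (15 − 5) − 10 = 0, and ∂_2 has invariant factor 2 > 1, so H_1 = Z/2.
  H_2: rank ker ∂_2 − rank ∂_3 = (10 − 10) − 0 = 0, and there is no ∂_3, so H_2 = 0.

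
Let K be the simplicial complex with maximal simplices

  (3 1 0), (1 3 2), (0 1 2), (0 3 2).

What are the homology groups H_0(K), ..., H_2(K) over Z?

Fix the vertex order 0 < 1 < 2 < 3 and write every simplex with vertices in increasing order. Then dim K = 2 and the simplices of K are:

  0-simplices (4): [0], [1], [2], [3]
  1-simplices (6): [0,1], [0,2], [0,3], [1,2], [1,3], [2,3]
  2-simplices (4): [0,1,2], [0,1,3], [0,2,3], [1,2,3]

so the chain groups are C_0 ≅ Z^4, C_1 ≅ Z^6, C_2 ≅ Z^4.

The boundary map ∂_1: C_1 → C_0 is given by ∂[p,q] = [q] − [p]. For instance
  ∂[0,2] = [2] − [0].
This gives a 4×6 integer matrix of rank 3; reducing to Smith normal form yields diagonal entries (1,1,1).

Boundary ∂_2: C_2 → C_1 maps a triangle to the signed sum of its edges. For instance
  ∂[0,1,2] = [1,2] − [0,2] + [0,1],
  ∂[1,2,3] = [2,3] − [1,3] + [1,2].
The 6×4 boundary matrix has rank 3 and Smith normal form diag(1,1,1).

Computing H_k = (kernel of ∂_k) / (image of ∂_{k+1}):

  H_0: rank C_0 − rank ∂_1 = 4 − 3 = 1, and the invariant factors of ∂_1 are all 1, so H_0 = Z.
  H_1: rank ker ∂_1 − rank ∂_2 = (6 − 3) − 3 = 0, and the invariant factors of ∂_2 are all 1, so H_1 = 0.
  H_2: rank ker ∂_2 − rank ∂_3 = (4 − 3) − 0 = 1, and there is no ∂_3, so H_2 = Z.

H_0 = Z,  H_1 = 0,  H_2 = Z.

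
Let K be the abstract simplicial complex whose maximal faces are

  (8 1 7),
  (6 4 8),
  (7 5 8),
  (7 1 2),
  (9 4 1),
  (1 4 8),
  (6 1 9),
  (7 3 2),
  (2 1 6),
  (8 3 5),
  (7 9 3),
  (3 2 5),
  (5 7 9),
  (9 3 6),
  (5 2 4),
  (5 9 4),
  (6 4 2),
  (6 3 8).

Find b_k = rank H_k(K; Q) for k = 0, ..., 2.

b_0 = 1, b_1 = 1, b_2 = 0.

Fix the vertex order 1 < 2 < 3 < 4 < 5 < 6 < 7 < 8 < 9 and write every simplex with vertices in increasing order. Then dim K = 2 and the simplices of K are:

  0-simplices (9): [1], [2], [3], [4], [5], [6], [7], [8], [9]
  1-simplices (27): (27 of them)
  2-simplices (18): [1,2,6], [1,2,7], [1,4,8], [1,4,9], [1,6,9], [1,7,8], [2,3,5], [2,3,7], [2,4,5], [2,4,6], [3,5,8], [3,6,8], [3,6,9], [3,7,9], [4,5,9], [4,6,8], [5,7,8], [5,7,9]

giving chain groups C_0 ≅ Z^9, C_1 ≅ Z^27, C_2 ≅ Z^18.

The boundary map ∂_1: C_1 → C_0 maps an edge to its endpoints' difference, ∂[p,q] = q − p. For instance
  ∂[2,6] = [6] − [2].
The resulting 9×27 matrix has rank 8, and its Smith normal form has invariant factors (1,1,1,1,1,1,1,1).

The boundary map ∂_2: C_2 → C_1 acts by ∂[p,q,r] = [q,r] − [p,r] + [p,q]. For instance
  ∂[3,6,8] = [6,8] − [3,8] + [3,6],
  ∂[1,2,7] = [2,7] − [1,7] + [1,2].
This gives a 27×18 integer matrix of rank 18; reducing to Smith normal form yields diagonal entries (1,1,1,1,1,1,1,1,1,1,1,1,1,1,1,1,1,2).

Now H_k = ker ∂_k / im ∂_{k+1}, so:

  H_0: rank C_0 − rank ∂_1 = 9 − 8 = 1, and the invariant factors of ∂_1 are all 1, so H_0 ≅ Z.
  H_1: rank ker ∂_1 − rank ∂_2 = (27 − 8) − 18 = 1, and ∂_2 has invariant factor 2 > 1, so H_1 ≅ Z × Z/2.
  H_2: rank ker ∂_2 − rank ∂_3 = (18 − 18) − 0 = 0, and there is no ∂_3, so H_2 ≅ 0.

As a check, the Euler characteristic is 9 − 27 + 18 = 0, which agrees with 1 − 1 + 0 = 0.

Hence the Betti numbers are b_0 = 1, b_1 = 1, b_2 = 0.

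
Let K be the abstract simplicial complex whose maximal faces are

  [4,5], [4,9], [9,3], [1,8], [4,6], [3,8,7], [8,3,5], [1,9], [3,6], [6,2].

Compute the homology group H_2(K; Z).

H_2 = 0.

Fix the vertex order 1 < 2 < 3 < 4 < 5 < 6 < 7 < 8 < 9 and write every simplex with vertices in increasing order. Then dim K = 2 and the simplices of K are:

  0-simplices (9): [1], [2], [3], [4], [5], [6], [7], [8], [9]
  1-simplices (13): [1,8], [1,9], [2,6], [3,5], [3,6], [3,7], [3,8], [3,9], [4,5], [4,6], [4,9], [5,8], [7,8]
  2-simplices (2): [3,5,8], [3,7,8]

so the chain groups are C_0 ≅ Z^9, C_1 ≅ Z^13, C_2 ≅ Z^2.

Boundary ∂_1: C_1 → C_0 is given by ∂[p,q] = [q] − [p]. For instance
  ∂[5,8] = [8] − [5].
The 9×13 boundary matrix has rank 8 and Smith normal form diag(1,1,1,1,1,1,1,1).

∂_2: C_2 → C_1 sends each 2-simplex [p,q,r] to [q,r] − [p,r] + [p,q]. For instance
  ∂[3,5,8] = [5,8] − [3,8] + [3,5],
  ∂[3,7,8] = [7,8] − [3,8] + [3,7].
The resulting 13×2 matrix has rank 2, and its Smith normal form has invariant factors (1,1).

Now H_k = ker ∂_k / im ∂_{k+1}, so:

  H_2: rank ker ∂_2 − rank ∂_3 = (2 − 2) − 0 = 0, and there is no ∂_3, so H_2 = 0.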